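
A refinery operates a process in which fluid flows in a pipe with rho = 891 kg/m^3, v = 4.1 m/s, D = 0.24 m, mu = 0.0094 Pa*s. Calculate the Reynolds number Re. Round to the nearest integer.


Re = rho * v * D / mu
Re = 891 * 4.1 * 0.24 / 0.0094
Re = 876.744 / 0.0094
Re = 93271


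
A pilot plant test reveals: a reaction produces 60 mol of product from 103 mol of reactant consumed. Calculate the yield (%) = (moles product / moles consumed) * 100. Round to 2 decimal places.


Yield = (moles product / moles consumed) * 100%
Yield = (60 / 103) * 100
Yield = 0.5825 * 100
Yield = 58.25%


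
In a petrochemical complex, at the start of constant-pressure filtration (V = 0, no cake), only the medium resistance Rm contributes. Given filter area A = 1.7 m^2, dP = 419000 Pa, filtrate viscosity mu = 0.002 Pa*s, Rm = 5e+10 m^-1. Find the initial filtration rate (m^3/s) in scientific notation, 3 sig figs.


rate = A * dP / (mu * Rm)
rate = 1.7 * 419000 / (0.002 * 5e+10)
rate = 712300.0 / 1.000e+08
rate = 7.12e-03 m^3/s


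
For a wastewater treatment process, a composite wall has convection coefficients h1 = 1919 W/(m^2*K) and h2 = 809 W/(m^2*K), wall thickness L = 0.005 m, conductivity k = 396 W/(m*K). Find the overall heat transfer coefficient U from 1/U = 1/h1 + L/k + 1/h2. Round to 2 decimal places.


1/U = 1/h1 + L/k + 1/h2
1/U = 1/1919 + 0.005/396 + 1/809
1/U = 0.0005211047 + 1.26263e-05 + 0.0012360939
1/U = 0.0017698249
U = 565.03 W/(m^2*K)


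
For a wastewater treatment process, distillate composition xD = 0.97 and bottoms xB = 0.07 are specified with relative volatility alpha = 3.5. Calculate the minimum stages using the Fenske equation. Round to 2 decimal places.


N_min = ln((xD*(1-xB))/(xB*(1-xD))) / ln(alpha)
Numerator inside ln: 0.9021 / 0.0021 = 429.571429
ln(429.571429) = 6.062788
ln(alpha) = ln(3.5) = 1.252763
N_min = 6.062788 / 1.252763 = 4.84


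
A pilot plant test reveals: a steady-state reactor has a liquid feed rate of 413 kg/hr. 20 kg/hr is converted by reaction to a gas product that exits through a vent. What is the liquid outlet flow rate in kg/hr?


Steady-state mass balance on the main outlet: F_out = F_in - F_removed
F_out = 413 - 20
F_out = 393 kg/hr


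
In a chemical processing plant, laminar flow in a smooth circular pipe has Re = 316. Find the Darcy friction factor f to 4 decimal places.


f = 64 / Re
f = 64 / 316
f = 0.2025


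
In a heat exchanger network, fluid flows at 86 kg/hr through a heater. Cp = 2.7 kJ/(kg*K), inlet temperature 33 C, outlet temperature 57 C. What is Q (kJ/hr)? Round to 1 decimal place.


Q = m_dot * Cp * (T2 - T1)
Q = 86 * 2.7 * (57 - 33)
Q = 86 * 2.7 * 24
Q = 5572.8 kJ/hr


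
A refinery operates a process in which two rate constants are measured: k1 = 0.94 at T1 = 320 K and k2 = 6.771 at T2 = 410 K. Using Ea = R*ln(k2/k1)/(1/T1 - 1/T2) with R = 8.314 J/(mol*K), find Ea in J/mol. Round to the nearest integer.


Ea = R * ln(k2/k1) / (1/T1 - 1/T2)
ln(k2/k1) = ln(6.771/0.94) = 1.9745242
1/T1 - 1/T2 = 1/320 - 1/410 = 0.00068597561
Ea = 8.314 * 1.9745242 / 0.00068597561
Ea = 23931 J/mol


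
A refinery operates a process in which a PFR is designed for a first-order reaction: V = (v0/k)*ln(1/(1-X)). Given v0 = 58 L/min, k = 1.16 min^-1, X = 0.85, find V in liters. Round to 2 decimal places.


V = (v0/k) * ln(1/(1-X))
V = (58/1.16) * ln(1/(1-0.85))
V = 50.0 * ln(6.666667)
V = 50.0 * 1.89712
V = 94.86 L


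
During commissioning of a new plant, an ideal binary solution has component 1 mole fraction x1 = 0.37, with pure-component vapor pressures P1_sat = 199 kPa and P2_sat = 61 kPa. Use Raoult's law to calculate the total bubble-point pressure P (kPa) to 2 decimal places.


P = x1*P1_sat + x2*P2_sat
x2 = 1 - x1 = 1 - 0.37 = 0.63
P = 0.37*199 + 0.63*61
P = 73.63 + 38.43
P = 112.06 kPa


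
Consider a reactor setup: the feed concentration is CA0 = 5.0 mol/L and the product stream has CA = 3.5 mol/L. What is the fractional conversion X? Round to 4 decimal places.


X = (CA0 - CA) / CA0
X = (5.0 - 3.5) / 5.0
X = 1.5 / 5.0
X = 0.3000


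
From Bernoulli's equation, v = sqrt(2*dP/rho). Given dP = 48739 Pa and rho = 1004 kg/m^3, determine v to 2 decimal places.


v = sqrt(2*dP/rho)
v = sqrt(2*48739/1004)
v = sqrt(97.089641)
v = 9.85 m/s


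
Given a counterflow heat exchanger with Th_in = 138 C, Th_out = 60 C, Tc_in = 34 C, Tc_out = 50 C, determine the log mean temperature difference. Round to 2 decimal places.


dT1 = Th_in - Tc_out = 138 - 50 = 88
dT2 = Th_out - Tc_in = 60 - 34 = 26
LMTD = (dT1 - dT2) / ln(dT1/dT2)
LMTD = (88 - 26) / ln(88/26)
LMTD = 50.85 K


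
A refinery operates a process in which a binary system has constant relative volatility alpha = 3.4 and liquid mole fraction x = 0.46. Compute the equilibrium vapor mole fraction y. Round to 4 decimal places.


y = alpha*x / (1 + (alpha-1)*x)
y = 3.4*0.46 / (1 + (3.4-1)*0.46)
y = 1.564 / (1 + 1.104)
y = 1.564 / 2.104
y = 0.7433


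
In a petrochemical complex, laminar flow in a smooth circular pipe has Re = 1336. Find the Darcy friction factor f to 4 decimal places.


f = 64 / Re
f = 64 / 1336
f = 0.0479


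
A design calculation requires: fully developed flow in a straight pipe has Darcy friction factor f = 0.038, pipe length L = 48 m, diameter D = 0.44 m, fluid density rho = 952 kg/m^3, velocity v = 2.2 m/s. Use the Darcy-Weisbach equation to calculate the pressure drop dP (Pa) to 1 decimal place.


dP = f * (L/D) * (rho*v^2/2)
dP = 0.038 * (48/0.44) * (952*2.2^2/2)
L/D = 109.09090909
rho*v^2/2 = 952*4.84/2 = 2303.84
dP = 0.038 * 109.09090909 * 2303.84
dP = 9550.5 Pa


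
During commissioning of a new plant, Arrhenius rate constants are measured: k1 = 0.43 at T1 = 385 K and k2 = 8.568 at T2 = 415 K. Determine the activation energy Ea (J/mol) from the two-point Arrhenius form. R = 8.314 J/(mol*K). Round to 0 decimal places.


Ea = R * ln(k2/k1) / (1/T1 - 1/T2)
ln(k2/k1) = ln(8.568/0.43) = 2.9920044
1/T1 - 1/T2 = 1/385 - 1/415 = 0.000187764043
Ea = 8.314 * 2.9920044 / 0.000187764043
Ea = 132483 J/mol


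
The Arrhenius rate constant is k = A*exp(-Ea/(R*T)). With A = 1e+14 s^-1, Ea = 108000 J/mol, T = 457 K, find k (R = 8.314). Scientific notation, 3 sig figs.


k = A * exp(-Ea/(R*T))
k = 1e+14 * exp(-108000 / (8.314 * 457))
k = 1e+14 * exp(-28.424808)
k = 4.52e+01


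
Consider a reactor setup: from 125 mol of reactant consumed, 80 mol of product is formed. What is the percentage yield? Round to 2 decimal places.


Yield = (moles product / moles consumed) * 100%
Yield = (80 / 125) * 100
Yield = 0.64 * 100
Yield = 64.00%


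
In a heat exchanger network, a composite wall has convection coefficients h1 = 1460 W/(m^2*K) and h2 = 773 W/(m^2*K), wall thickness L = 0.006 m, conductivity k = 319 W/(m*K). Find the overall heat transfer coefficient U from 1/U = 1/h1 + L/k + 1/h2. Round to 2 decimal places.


1/U = 1/h1 + L/k + 1/h2
1/U = 1/1460 + 0.006/319 + 1/773
1/U = 0.0006849315 + 1.88088e-05 + 0.0012936611
1/U = 0.0019974014
U = 500.65 W/(m^2*K)


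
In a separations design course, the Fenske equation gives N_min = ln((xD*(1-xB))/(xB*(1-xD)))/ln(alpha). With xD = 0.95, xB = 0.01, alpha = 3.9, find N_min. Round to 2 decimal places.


N_min = ln((xD*(1-xB))/(xB*(1-xD))) / ln(alpha)
Numerator inside ln: 0.9405 / 0.0005 = 1881.0
ln(1881.0) = 7.539559
ln(alpha) = ln(3.9) = 1.360977
N_min = 7.539559 / 1.360977 = 5.54


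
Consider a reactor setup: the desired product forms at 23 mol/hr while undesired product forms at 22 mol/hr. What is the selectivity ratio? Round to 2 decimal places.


S = desired product rate / undesired product rate
S = 23 / 22
S = 1.05


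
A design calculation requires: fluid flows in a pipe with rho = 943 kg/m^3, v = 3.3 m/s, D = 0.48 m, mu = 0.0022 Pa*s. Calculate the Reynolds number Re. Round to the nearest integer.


Re = rho * v * D / mu
Re = 943 * 3.3 * 0.48 / 0.0022
Re = 1493.712 / 0.0022
Re = 678960


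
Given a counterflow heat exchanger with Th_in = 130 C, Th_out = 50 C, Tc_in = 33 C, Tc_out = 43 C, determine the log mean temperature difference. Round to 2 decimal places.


dT1 = Th_in - Tc_out = 130 - 43 = 87
dT2 = Th_out - Tc_in = 50 - 33 = 17
LMTD = (dT1 - dT2) / ln(dT1/dT2)
LMTD = (87 - 17) / ln(87/17)
LMTD = 42.87 K


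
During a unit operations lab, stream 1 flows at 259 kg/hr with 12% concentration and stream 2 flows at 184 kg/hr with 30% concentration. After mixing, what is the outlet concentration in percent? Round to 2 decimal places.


Mass balance on solute: F1*x1 + F2*x2 = F3*x3
F3 = F1 + F2 = 259 + 184 = 443 kg/hr
x3 = (F1*x1 + F2*x2)/F3
x3 = (259*0.12 + 184*0.3) / 443
x3 = 19.48%


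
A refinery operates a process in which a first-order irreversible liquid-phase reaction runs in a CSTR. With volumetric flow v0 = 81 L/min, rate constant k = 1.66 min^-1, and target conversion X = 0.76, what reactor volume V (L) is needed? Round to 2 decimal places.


V = v0 * X / (k * (1 - X))
V = 81 * 0.76 / (1.66 * (1 - 0.76))
V = 61.56 / (1.66 * 0.24)
V = 61.56 / 0.3984
V = 154.52 L


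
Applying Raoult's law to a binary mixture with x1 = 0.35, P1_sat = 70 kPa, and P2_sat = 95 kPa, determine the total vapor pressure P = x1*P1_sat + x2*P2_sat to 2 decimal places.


P = x1*P1_sat + x2*P2_sat
x2 = 1 - x1 = 1 - 0.35 = 0.65
P = 0.35*70 + 0.65*95
P = 24.5 + 61.75
P = 86.25 kPa


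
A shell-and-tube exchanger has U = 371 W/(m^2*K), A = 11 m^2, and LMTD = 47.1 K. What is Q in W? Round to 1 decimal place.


Q = U * A * LMTD
Q = 371 * 11 * 47.1
Q = 192215.1 W


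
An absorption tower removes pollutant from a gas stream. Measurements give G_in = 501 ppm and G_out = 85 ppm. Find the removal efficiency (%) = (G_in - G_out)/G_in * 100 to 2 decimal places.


Efficiency = (G_in - G_out) / G_in * 100%
Efficiency = (501 - 85) / 501 * 100
Efficiency = 416 / 501 * 100
Efficiency = 83.03%


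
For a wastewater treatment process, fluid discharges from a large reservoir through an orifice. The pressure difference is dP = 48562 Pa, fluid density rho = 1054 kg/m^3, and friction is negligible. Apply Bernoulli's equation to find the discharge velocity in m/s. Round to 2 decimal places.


v = sqrt(2*dP/rho)
v = sqrt(2*48562/1054)
v = sqrt(92.148008)
v = 9.60 m/s


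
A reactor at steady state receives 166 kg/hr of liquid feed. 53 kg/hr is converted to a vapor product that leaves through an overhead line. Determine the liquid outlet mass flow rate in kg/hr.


Steady-state mass balance on the main outlet: F_out = F_in - F_removed
F_out = 166 - 53
F_out = 113 kg/hr


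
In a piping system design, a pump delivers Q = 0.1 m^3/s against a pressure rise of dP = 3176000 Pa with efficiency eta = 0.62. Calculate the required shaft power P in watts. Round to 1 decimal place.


P = Q * dP / eta
P = 0.1 * 3176000 / 0.62
P = 317600.0 / 0.62
P = 512258.1 W


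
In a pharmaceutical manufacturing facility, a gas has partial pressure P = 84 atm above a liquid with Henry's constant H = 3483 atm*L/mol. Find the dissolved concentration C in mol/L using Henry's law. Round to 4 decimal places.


C = P / H
C = 84 / 3483
C = 0.0241 mol/L


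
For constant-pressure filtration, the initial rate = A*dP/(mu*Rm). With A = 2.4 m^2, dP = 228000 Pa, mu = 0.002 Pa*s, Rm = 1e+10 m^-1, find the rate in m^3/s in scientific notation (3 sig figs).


rate = A * dP / (mu * Rm)
rate = 2.4 * 228000 / (0.002 * 1e+10)
rate = 547200.0 / 2.000e+07
rate = 2.74e-02 m^3/s


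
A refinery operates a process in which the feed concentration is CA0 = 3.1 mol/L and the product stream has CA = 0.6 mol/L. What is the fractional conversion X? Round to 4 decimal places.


X = (CA0 - CA) / CA0
X = (3.1 - 0.6) / 3.1
X = 2.5 / 3.1
X = 0.8065


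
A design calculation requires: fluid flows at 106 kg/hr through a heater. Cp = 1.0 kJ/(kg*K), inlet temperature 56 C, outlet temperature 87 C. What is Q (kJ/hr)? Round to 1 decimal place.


Q = m_dot * Cp * (T2 - T1)
Q = 106 * 1.0 * (87 - 56)
Q = 106 * 1.0 * 31
Q = 3286.0 kJ/hr


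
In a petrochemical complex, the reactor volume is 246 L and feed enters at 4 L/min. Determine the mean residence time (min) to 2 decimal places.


tau = V / v0
tau = 246 / 4
tau = 61.50 min


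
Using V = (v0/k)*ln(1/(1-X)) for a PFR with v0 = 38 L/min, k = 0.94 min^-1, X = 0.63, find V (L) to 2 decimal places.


V = (v0/k) * ln(1/(1-X))
V = (38/0.94) * ln(1/(1-0.63))
V = 40.425532 * ln(2.702703)
V = 40.425532 * 0.994252
V = 40.19 L


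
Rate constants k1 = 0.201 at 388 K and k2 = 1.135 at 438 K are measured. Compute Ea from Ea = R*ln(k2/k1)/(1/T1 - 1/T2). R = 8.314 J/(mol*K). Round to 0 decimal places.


Ea = R * ln(k2/k1) / (1/T1 - 1/T2)
ln(k2/k1) = ln(1.135/0.201) = 1.731083
1/T1 - 1/T2 = 1/388 - 1/438 = 0.000294214565
Ea = 8.314 * 1.731083 / 0.000294214565
Ea = 48917 J/mol


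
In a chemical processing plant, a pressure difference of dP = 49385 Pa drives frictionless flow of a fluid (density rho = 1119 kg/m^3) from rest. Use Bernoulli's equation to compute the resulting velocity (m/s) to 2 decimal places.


v = sqrt(2*dP/rho)
v = sqrt(2*49385/1119)
v = sqrt(88.266309)
v = 9.40 m/s


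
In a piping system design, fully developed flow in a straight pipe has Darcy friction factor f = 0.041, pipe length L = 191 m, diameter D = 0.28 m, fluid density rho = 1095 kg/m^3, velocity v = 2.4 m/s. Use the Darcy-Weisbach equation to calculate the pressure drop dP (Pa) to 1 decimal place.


dP = f * (L/D) * (rho*v^2/2)
dP = 0.041 * (191/0.28) * (1095*2.4^2/2)
L/D = 682.14285714
rho*v^2/2 = 1095*5.76/2 = 3153.6
dP = 0.041 * 682.14285714 * 3153.6
dP = 88199.4 Pa


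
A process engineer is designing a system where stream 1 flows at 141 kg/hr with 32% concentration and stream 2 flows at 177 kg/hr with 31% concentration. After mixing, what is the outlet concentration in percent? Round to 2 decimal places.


Mass balance on solute: F1*x1 + F2*x2 = F3*x3
F3 = F1 + F2 = 141 + 177 = 318 kg/hr
x3 = (F1*x1 + F2*x2)/F3
x3 = (141*0.32 + 177*0.31) / 318
x3 = 31.44%


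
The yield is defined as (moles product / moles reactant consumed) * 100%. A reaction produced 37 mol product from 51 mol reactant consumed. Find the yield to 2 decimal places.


Yield = (moles product / moles consumed) * 100%
Yield = (37 / 51) * 100
Yield = 0.7255 * 100
Yield = 72.55%


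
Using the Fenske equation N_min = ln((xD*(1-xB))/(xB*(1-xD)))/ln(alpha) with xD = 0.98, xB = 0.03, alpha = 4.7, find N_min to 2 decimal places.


N_min = ln((xD*(1-xB))/(xB*(1-xD))) / ln(alpha)
Numerator inside ln: 0.9506 / 0.0006 = 1584.333333
ln(1584.333333) = 7.367919
ln(alpha) = ln(4.7) = 1.547563
N_min = 7.367919 / 1.547563 = 4.76


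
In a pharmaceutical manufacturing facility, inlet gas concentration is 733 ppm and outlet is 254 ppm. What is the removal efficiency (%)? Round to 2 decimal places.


Efficiency = (G_in - G_out) / G_in * 100%
Efficiency = (733 - 254) / 733 * 100
Efficiency = 479 / 733 * 100
Efficiency = 65.35%


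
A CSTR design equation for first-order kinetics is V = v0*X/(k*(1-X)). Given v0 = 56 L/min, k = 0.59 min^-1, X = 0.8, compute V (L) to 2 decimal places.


V = v0 * X / (k * (1 - X))
V = 56 * 0.8 / (0.59 * (1 - 0.8))
V = 44.8 / (0.59 * 0.2)
V = 44.8 / 0.118
V = 379.66 L


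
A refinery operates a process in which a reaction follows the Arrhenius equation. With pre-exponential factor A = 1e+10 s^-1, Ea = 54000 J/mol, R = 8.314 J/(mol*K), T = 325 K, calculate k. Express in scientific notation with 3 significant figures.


k = A * exp(-Ea/(R*T))
k = 1e+10 * exp(-54000 / (8.314 * 325))
k = 1e+10 * exp(-19.984826)
k = 2.09e+01


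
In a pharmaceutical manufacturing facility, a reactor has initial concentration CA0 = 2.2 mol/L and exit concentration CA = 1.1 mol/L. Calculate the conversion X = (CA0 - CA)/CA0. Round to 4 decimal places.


X = (CA0 - CA) / CA0
X = (2.2 - 1.1) / 2.2
X = 1.1 / 2.2
X = 0.5000


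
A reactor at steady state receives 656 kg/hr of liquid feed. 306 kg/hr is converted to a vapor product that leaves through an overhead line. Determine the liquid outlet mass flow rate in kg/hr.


Steady-state mass balance on the main outlet: F_out = F_in - F_removed
F_out = 656 - 306
F_out = 350 kg/hr


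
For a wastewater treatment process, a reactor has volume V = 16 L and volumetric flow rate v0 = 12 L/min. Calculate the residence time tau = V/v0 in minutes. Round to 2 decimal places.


tau = V / v0
tau = 16 / 12
tau = 1.33 min


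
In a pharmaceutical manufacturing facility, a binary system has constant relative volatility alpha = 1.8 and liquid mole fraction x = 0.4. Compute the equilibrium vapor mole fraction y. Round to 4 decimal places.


y = alpha*x / (1 + (alpha-1)*x)
y = 1.8*0.4 / (1 + (1.8-1)*0.4)
y = 0.72 / (1 + 0.32)
y = 0.72 / 1.32
y = 0.5455


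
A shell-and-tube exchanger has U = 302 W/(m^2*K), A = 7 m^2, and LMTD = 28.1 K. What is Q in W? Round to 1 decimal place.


Q = U * A * LMTD
Q = 302 * 7 * 28.1
Q = 59403.4 W


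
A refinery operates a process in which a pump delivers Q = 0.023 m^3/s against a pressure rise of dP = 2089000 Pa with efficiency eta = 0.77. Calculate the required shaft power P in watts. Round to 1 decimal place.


P = Q * dP / eta
P = 0.023 * 2089000 / 0.77
P = 48047.0 / 0.77
P = 62398.7 W


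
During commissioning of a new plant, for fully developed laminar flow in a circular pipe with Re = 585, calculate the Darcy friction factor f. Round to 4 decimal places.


f = 64 / Re
f = 64 / 585
f = 0.1094


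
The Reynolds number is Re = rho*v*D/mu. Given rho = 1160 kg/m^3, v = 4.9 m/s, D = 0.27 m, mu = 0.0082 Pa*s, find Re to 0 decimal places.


Re = rho * v * D / mu
Re = 1160 * 4.9 * 0.27 / 0.0082
Re = 1534.68 / 0.0082
Re = 187156


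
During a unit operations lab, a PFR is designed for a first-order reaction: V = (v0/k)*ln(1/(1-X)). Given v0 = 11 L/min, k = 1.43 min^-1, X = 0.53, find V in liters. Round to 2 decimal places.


V = (v0/k) * ln(1/(1-X))
V = (11/1.43) * ln(1/(1-0.53))
V = 7.692308 * ln(2.12766)
V = 7.692308 * 0.755023
V = 5.81 L


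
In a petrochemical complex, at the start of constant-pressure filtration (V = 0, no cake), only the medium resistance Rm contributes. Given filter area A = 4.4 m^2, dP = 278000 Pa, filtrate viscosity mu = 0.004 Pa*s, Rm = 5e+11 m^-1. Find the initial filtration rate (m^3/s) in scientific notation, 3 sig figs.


rate = A * dP / (mu * Rm)
rate = 4.4 * 278000 / (0.004 * 5e+11)
rate = 1223200.0 / 2.000e+09
rate = 6.12e-04 m^3/s


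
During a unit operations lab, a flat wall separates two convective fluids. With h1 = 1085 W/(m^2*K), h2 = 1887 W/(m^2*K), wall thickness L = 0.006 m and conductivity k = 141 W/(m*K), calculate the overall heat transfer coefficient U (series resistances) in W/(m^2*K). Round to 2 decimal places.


1/U = 1/h1 + L/k + 1/h2
1/U = 1/1085 + 0.006/141 + 1/1887
1/U = 0.000921659 + 4.25532e-05 + 0.0005299417
1/U = 0.0014941539
U = 669.28 W/(m^2*K)


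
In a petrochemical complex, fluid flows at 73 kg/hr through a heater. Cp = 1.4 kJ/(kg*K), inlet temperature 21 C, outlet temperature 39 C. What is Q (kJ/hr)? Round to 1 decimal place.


Q = m_dot * Cp * (T2 - T1)
Q = 73 * 1.4 * (39 - 21)
Q = 73 * 1.4 * 18
Q = 1839.6 kJ/hr


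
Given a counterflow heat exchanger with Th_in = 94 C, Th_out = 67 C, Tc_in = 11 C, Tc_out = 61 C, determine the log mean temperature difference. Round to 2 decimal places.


dT1 = Th_in - Tc_out = 94 - 61 = 33
dT2 = Th_out - Tc_in = 67 - 11 = 56
LMTD = (dT1 - dT2) / ln(dT1/dT2)
LMTD = (33 - 56) / ln(33/56)
LMTD = 43.49 K


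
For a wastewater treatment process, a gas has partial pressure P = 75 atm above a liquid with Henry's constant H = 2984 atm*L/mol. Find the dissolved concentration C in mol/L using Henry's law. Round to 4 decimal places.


C = P / H
C = 75 / 2984
C = 0.0251 mol/L


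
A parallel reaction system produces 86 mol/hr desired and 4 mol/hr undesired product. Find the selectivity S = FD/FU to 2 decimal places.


S = desired product rate / undesired product rate
S = 86 / 4
S = 21.50


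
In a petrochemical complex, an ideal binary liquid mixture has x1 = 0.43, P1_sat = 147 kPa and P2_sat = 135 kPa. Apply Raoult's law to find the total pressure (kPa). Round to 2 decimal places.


P = x1*P1_sat + x2*P2_sat
x2 = 1 - x1 = 1 - 0.43 = 0.57
P = 0.43*147 + 0.57*135
P = 63.21 + 76.95
P = 140.16 kPa


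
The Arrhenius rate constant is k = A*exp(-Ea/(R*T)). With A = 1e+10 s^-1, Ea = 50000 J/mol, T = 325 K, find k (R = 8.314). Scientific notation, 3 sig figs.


k = A * exp(-Ea/(R*T))
k = 1e+10 * exp(-50000 / (8.314 * 325))
k = 1e+10 * exp(-18.504469)
k = 9.20e+01


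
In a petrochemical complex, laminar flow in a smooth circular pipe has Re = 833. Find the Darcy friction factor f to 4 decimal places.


f = 64 / Re
f = 64 / 833
f = 0.0768


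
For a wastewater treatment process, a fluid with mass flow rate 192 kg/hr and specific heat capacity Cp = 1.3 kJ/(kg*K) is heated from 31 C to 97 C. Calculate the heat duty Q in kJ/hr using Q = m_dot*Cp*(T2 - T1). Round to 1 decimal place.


Q = m_dot * Cp * (T2 - T1)
Q = 192 * 1.3 * (97 - 31)
Q = 192 * 1.3 * 66
Q = 16473.6 kJ/hr


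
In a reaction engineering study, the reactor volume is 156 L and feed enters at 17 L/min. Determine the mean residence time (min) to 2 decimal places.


tau = V / v0
tau = 156 / 17
tau = 9.18 min


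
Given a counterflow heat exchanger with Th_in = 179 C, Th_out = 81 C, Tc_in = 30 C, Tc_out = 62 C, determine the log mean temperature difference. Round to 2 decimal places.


dT1 = Th_in - Tc_out = 179 - 62 = 117
dT2 = Th_out - Tc_in = 81 - 30 = 51
LMTD = (dT1 - dT2) / ln(dT1/dT2)
LMTD = (117 - 51) / ln(117/51)
LMTD = 79.48 K


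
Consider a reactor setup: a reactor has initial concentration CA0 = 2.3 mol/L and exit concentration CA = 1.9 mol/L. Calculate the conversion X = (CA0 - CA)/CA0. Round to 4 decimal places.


X = (CA0 - CA) / CA0
X = (2.3 - 1.9) / 2.3
X = 0.4 / 2.3
X = 0.1739


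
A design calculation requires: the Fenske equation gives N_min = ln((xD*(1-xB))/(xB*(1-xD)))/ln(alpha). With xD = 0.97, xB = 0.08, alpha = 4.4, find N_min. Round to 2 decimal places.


N_min = ln((xD*(1-xB))/(xB*(1-xD))) / ln(alpha)
Numerator inside ln: 0.8924 / 0.0024 = 371.833333
ln(371.833333) = 5.918446
ln(alpha) = ln(4.4) = 1.481605
N_min = 5.918446 / 1.481605 = 3.99


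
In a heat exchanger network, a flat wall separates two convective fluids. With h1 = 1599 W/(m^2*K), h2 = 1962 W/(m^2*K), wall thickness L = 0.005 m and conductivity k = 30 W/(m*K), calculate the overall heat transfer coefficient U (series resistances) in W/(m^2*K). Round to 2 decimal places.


1/U = 1/h1 + L/k + 1/h2
1/U = 1/1599 + 0.005/30 + 1/1962
1/U = 0.0006253909 + 0.0001666667 + 0.000509684
1/U = 0.0013017416
U = 768.20 W/(m^2*K)


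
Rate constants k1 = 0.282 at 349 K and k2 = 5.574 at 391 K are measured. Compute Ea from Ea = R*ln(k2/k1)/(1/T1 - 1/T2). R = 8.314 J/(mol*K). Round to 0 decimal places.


Ea = R * ln(k2/k1) / (1/T1 - 1/T2)
ln(k2/k1) = ln(5.574/0.282) = 2.9839611
1/T1 - 1/T2 = 1/349 - 1/391 = 0.000307784756
Ea = 8.314 * 2.9839611 / 0.000307784756
Ea = 80604 J/mol


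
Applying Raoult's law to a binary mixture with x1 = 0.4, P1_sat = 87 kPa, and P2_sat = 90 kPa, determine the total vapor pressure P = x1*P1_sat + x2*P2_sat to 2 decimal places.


P = x1*P1_sat + x2*P2_sat
x2 = 1 - x1 = 1 - 0.4 = 0.6
P = 0.4*87 + 0.6*90
P = 34.8 + 54.0
P = 88.80 kPa


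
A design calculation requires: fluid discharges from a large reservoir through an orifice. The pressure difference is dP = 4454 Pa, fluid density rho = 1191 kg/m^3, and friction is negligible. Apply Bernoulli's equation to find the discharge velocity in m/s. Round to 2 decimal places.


v = sqrt(2*dP/rho)
v = sqrt(2*4454/1191)
v = sqrt(7.479429)
v = 2.73 m/s


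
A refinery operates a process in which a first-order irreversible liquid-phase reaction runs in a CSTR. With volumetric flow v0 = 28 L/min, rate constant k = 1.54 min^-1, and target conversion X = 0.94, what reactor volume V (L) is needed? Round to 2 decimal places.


V = v0 * X / (k * (1 - X))
V = 28 * 0.94 / (1.54 * (1 - 0.94))
V = 26.32 / (1.54 * 0.06)
V = 26.32 / 0.0924
V = 284.85 L


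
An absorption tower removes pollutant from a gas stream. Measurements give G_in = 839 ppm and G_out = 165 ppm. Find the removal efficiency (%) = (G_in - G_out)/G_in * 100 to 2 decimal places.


Efficiency = (G_in - G_out) / G_in * 100%
Efficiency = (839 - 165) / 839 * 100
Efficiency = 674 / 839 * 100
Efficiency = 80.33%


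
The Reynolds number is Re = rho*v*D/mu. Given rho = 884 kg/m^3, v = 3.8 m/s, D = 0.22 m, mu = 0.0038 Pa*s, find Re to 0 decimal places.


Re = rho * v * D / mu
Re = 884 * 3.8 * 0.22 / 0.0038
Re = 739.024 / 0.0038
Re = 194480


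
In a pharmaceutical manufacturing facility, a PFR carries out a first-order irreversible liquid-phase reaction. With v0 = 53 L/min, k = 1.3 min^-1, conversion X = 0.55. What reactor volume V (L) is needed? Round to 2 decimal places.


V = (v0/k) * ln(1/(1-X))
V = (53/1.3) * ln(1/(1-0.55))
V = 40.769231 * ln(2.222222)
V = 40.769231 * 0.798508
V = 32.55 L


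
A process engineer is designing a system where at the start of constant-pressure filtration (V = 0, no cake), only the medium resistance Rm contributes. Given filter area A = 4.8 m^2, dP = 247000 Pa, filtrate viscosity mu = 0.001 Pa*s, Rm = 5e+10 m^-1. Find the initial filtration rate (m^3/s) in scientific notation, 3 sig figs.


rate = A * dP / (mu * Rm)
rate = 4.8 * 247000 / (0.001 * 5e+10)
rate = 1185600.0 / 5.000e+07
rate = 2.37e-02 m^3/s


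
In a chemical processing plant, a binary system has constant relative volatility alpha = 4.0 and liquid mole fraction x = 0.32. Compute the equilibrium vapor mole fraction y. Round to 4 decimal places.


y = alpha*x / (1 + (alpha-1)*x)
y = 4.0*0.32 / (1 + (4.0-1)*0.32)
y = 1.28 / (1 + 0.96)
y = 1.28 / 1.96
y = 0.6531


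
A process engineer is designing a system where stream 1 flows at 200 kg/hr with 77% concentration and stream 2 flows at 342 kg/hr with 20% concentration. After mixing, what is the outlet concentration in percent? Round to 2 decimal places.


Mass balance on solute: F1*x1 + F2*x2 = F3*x3
F3 = F1 + F2 = 200 + 342 = 542 kg/hr
x3 = (F1*x1 + F2*x2)/F3
x3 = (200*0.77 + 342*0.2) / 542
x3 = 41.03%


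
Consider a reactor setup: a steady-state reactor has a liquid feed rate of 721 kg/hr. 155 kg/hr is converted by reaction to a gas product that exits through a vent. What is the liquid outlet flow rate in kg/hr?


Steady-state mass balance on the main outlet: F_out = F_in - F_removed
F_out = 721 - 155
F_out = 566 kg/hr


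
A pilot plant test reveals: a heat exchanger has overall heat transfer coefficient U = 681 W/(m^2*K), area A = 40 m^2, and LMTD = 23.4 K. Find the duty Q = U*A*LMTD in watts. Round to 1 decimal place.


Q = U * A * LMTD
Q = 681 * 40 * 23.4
Q = 637416.0 W


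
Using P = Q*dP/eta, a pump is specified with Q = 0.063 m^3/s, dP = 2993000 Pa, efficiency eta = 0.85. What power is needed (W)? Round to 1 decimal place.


P = Q * dP / eta
P = 0.063 * 2993000 / 0.85
P = 188559.0 / 0.85
P = 221834.1 W


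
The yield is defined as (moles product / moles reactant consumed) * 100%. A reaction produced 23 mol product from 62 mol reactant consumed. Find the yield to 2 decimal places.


Yield = (moles product / moles consumed) * 100%
Yield = (23 / 62) * 100
Yield = 0.371 * 100
Yield = 37.10%


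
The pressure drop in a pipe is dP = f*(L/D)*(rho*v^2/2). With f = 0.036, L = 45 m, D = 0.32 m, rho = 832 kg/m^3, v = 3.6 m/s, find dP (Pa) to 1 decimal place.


dP = f * (L/D) * (rho*v^2/2)
dP = 0.036 * (45/0.32) * (832*3.6^2/2)
L/D = 140.625
rho*v^2/2 = 832*12.96/2 = 5391.36
dP = 0.036 * 140.625 * 5391.36
dP = 27293.8 Pa


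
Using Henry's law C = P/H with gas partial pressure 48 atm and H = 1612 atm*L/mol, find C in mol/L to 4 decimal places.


C = P / H
C = 48 / 1612
C = 0.0298 mol/L


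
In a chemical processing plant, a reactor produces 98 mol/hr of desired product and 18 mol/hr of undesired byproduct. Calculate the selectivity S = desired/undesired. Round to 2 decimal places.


S = desired product rate / undesired product rate
S = 98 / 18
S = 5.44


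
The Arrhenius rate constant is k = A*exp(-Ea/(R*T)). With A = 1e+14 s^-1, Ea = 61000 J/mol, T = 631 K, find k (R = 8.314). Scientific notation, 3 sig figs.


k = A * exp(-Ea/(R*T))
k = 1e+14 * exp(-61000 / (8.314 * 631))
k = 1e+14 * exp(-11.62761)
k = 8.92e+08


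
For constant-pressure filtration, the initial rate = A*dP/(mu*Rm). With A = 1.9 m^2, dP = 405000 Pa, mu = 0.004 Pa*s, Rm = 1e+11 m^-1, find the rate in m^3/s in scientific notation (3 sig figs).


rate = A * dP / (mu * Rm)
rate = 1.9 * 405000 / (0.004 * 1e+11)
rate = 769500.0 / 4.000e+08
rate = 1.92e-03 m^3/s


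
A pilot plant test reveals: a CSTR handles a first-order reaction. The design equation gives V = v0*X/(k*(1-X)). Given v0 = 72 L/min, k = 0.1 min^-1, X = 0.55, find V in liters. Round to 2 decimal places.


V = v0 * X / (k * (1 - X))
V = 72 * 0.55 / (0.1 * (1 - 0.55))
V = 39.6 / (0.1 * 0.45)
V = 39.6 / 0.045
V = 880.00 L


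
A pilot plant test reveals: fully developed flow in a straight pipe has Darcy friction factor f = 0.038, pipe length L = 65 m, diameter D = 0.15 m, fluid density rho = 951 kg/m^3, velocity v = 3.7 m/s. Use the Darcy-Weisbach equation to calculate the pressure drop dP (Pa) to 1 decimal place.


dP = f * (L/D) * (rho*v^2/2)
dP = 0.038 * (65/0.15) * (951*3.7^2/2)
L/D = 433.33333333
rho*v^2/2 = 951*13.69/2 = 6509.595
dP = 0.038 * 433.33333333 * 6509.595
dP = 107191.3 Pa


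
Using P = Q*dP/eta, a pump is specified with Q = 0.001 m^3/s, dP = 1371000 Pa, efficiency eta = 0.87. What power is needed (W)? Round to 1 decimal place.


P = Q * dP / eta
P = 0.001 * 1371000 / 0.87
P = 1371.0 / 0.87
P = 1575.9 W


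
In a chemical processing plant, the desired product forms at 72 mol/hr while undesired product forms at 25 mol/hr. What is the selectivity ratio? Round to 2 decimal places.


S = desired product rate / undesired product rate
S = 72 / 25
S = 2.88


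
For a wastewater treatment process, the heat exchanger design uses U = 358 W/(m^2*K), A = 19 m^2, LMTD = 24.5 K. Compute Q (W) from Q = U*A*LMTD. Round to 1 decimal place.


Q = U * A * LMTD
Q = 358 * 19 * 24.5
Q = 166649.0 W


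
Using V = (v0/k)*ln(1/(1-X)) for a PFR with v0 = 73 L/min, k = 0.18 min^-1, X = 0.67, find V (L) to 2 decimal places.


V = (v0/k) * ln(1/(1-X))
V = (73/0.18) * ln(1/(1-0.67))
V = 405.555556 * ln(3.030303)
V = 405.555556 * 1.108663
V = 449.62 L


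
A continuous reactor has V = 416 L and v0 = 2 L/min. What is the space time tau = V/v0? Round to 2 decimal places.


tau = V / v0
tau = 416 / 2
tau = 208.00 min


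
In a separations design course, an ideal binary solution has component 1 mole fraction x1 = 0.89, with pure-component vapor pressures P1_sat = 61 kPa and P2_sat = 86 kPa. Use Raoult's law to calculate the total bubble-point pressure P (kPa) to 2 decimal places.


P = x1*P1_sat + x2*P2_sat
x2 = 1 - x1 = 1 - 0.89 = 0.11
P = 0.89*61 + 0.11*86
P = 54.29 + 9.46
P = 63.75 kPa


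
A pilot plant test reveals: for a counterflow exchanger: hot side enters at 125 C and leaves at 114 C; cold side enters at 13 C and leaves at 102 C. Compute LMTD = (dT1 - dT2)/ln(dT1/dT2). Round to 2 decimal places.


dT1 = Th_in - Tc_out = 125 - 102 = 23
dT2 = Th_out - Tc_in = 114 - 13 = 101
LMTD = (dT1 - dT2) / ln(dT1/dT2)
LMTD = (23 - 101) / ln(23/101)
LMTD = 52.72 K


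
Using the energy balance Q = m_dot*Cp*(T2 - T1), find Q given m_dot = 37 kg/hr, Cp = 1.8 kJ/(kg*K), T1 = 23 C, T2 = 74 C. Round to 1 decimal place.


Q = m_dot * Cp * (T2 - T1)
Q = 37 * 1.8 * (74 - 23)
Q = 37 * 1.8 * 51
Q = 3396.6 kJ/hr


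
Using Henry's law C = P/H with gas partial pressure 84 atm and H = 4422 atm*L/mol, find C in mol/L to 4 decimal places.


C = P / H
C = 84 / 4422
C = 0.0190 mol/L


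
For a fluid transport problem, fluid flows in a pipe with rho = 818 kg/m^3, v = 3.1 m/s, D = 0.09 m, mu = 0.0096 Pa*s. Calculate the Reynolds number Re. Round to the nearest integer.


Re = rho * v * D / mu
Re = 818 * 3.1 * 0.09 / 0.0096
Re = 228.222 / 0.0096
Re = 23773


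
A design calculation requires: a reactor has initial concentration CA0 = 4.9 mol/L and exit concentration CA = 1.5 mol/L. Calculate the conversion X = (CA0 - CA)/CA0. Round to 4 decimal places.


X = (CA0 - CA) / CA0
X = (4.9 - 1.5) / 4.9
X = 3.4 / 4.9
X = 0.6939


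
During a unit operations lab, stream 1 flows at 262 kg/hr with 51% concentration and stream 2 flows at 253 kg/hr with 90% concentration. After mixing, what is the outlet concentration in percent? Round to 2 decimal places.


Mass balance on solute: F1*x1 + F2*x2 = F3*x3
F3 = F1 + F2 = 262 + 253 = 515 kg/hr
x3 = (F1*x1 + F2*x2)/F3
x3 = (262*0.51 + 253*0.9) / 515
x3 = 70.16%


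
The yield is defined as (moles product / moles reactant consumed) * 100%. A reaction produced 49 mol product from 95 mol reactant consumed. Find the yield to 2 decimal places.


Yield = (moles product / moles consumed) * 100%
Yield = (49 / 95) * 100
Yield = 0.5158 * 100
Yield = 51.58%


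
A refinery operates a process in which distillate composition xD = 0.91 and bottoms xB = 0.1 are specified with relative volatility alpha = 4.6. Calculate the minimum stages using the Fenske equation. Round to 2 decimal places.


N_min = ln((xD*(1-xB))/(xB*(1-xD))) / ln(alpha)
Numerator inside ln: 0.819 / 0.009 = 91.0
ln(91.0) = 4.51086
ln(alpha) = ln(4.6) = 1.526056
N_min = 4.51086 / 1.526056 = 2.96


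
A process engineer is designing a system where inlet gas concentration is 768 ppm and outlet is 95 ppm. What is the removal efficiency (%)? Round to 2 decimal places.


Efficiency = (G_in - G_out) / G_in * 100%
Efficiency = (768 - 95) / 768 * 100
Efficiency = 673 / 768 * 100
Efficiency = 87.63%


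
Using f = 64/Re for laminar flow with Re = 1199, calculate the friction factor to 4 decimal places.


f = 64 / Re
f = 64 / 1199
f = 0.0534


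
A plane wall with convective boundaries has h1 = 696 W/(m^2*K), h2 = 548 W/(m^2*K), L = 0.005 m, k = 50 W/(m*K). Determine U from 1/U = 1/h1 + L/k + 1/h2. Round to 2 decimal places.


1/U = 1/h1 + L/k + 1/h2
1/U = 1/696 + 0.005/50 + 1/548
1/U = 0.0014367816 + 0.0001 + 0.0018248175
1/U = 0.0033615991
U = 297.48 W/(m^2*K)


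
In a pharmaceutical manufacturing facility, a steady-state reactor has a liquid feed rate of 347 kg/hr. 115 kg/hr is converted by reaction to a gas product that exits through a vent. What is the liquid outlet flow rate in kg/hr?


Steady-state mass balance on the main outlet: F_out = F_in - F_removed
F_out = 347 - 115
F_out = 232 kg/hr


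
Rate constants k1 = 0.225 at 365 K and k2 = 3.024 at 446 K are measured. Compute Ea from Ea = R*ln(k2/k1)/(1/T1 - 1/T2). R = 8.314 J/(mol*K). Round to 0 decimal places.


Ea = R * ln(k2/k1) / (1/T1 - 1/T2)
ln(k2/k1) = ln(3.024/0.225) = 2.5982353
1/T1 - 1/T2 = 1/365 - 1/446 = 0.000497573561
Ea = 8.314 * 2.5982353 / 0.000497573561
Ea = 43414 J/mol


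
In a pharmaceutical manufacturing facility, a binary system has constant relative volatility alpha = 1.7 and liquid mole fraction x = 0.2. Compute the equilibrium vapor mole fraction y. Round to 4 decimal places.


y = alpha*x / (1 + (alpha-1)*x)
y = 1.7*0.2 / (1 + (1.7-1)*0.2)
y = 0.34 / (1 + 0.14)
y = 0.34 / 1.14
y = 0.2982


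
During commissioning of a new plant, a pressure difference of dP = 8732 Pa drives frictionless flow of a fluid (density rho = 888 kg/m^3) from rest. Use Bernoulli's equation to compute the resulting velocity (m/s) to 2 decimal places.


v = sqrt(2*dP/rho)
v = sqrt(2*8732/888)
v = sqrt(19.666667)
v = 4.43 m/s


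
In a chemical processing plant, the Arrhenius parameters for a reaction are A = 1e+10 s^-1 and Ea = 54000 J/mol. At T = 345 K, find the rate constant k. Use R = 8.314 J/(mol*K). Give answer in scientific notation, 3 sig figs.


k = A * exp(-Ea/(R*T))
k = 1e+10 * exp(-54000 / (8.314 * 345))
k = 1e+10 * exp(-18.826286)
k = 6.67e+01


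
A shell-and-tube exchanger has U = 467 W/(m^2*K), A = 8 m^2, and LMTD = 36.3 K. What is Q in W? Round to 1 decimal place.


Q = U * A * LMTD
Q = 467 * 8 * 36.3
Q = 135616.8 W


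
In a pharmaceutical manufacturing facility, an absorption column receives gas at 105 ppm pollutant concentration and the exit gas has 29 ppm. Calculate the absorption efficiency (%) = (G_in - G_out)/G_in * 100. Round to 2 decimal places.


Efficiency = (G_in - G_out) / G_in * 100%
Efficiency = (105 - 29) / 105 * 100
Efficiency = 76 / 105 * 100
Efficiency = 72.38%


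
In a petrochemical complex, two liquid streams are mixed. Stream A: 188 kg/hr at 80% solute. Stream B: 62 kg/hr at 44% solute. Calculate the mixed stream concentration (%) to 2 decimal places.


Mass balance on solute: F1*x1 + F2*x2 = F3*x3
F3 = F1 + F2 = 188 + 62 = 250 kg/hr
x3 = (F1*x1 + F2*x2)/F3
x3 = (188*0.8 + 62*0.44) / 250
x3 = 71.07%


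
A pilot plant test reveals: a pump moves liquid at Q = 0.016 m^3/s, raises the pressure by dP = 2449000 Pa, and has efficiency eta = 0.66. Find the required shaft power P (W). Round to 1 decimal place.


P = Q * dP / eta
P = 0.016 * 2449000 / 0.66
P = 39184.0 / 0.66
P = 59369.7 W


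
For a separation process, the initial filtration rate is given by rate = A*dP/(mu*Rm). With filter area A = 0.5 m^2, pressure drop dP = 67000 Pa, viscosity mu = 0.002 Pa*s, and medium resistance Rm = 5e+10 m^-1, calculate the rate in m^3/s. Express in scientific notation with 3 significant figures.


rate = A * dP / (mu * Rm)
rate = 0.5 * 67000 / (0.002 * 5e+10)
rate = 33500.0 / 1.000e+08
rate = 3.35e-04 m^3/s


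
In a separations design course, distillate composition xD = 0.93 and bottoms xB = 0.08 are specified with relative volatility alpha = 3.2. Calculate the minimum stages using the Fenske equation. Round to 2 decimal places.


N_min = ln((xD*(1-xB))/(xB*(1-xD))) / ln(alpha)
Numerator inside ln: 0.8556 / 0.0056 = 152.785714
ln(152.785714) = 5.029036
ln(alpha) = ln(3.2) = 1.163151
N_min = 5.029036 / 1.163151 = 4.32


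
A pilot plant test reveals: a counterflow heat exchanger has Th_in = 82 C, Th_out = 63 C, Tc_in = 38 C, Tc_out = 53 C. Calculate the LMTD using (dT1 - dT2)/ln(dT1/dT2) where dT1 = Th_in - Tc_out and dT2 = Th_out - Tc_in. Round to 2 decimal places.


dT1 = Th_in - Tc_out = 82 - 53 = 29
dT2 = Th_out - Tc_in = 63 - 38 = 25
LMTD = (dT1 - dT2) / ln(dT1/dT2)
LMTD = (29 - 25) / ln(29/25)
LMTD = 26.95 K


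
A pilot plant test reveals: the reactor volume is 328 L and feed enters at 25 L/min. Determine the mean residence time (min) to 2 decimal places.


tau = V / v0
tau = 328 / 25
tau = 13.12 min


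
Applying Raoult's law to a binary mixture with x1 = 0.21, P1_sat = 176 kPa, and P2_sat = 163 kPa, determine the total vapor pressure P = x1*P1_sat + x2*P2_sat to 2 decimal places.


P = x1*P1_sat + x2*P2_sat
x2 = 1 - x1 = 1 - 0.21 = 0.79
P = 0.21*176 + 0.79*163
P = 36.96 + 128.77
P = 165.73 kPa


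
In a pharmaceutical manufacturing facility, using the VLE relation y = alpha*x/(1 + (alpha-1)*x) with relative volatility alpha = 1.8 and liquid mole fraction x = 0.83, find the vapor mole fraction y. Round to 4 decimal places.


y = alpha*x / (1 + (alpha-1)*x)
y = 1.8*0.83 / (1 + (1.8-1)*0.83)
y = 1.494 / (1 + 0.664)
y = 1.494 / 1.664
y = 0.8978


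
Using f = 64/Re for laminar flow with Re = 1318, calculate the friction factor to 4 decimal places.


f = 64 / Re
f = 64 / 1318
f = 0.0486


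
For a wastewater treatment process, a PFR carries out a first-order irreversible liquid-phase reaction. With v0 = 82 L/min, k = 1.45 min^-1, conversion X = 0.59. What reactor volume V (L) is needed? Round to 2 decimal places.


V = (v0/k) * ln(1/(1-X))
V = (82/1.45) * ln(1/(1-0.59))
V = 56.551724 * ln(2.439024)
V = 56.551724 * 0.891598
V = 50.42 L
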